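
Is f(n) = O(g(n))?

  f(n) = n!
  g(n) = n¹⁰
False

f(n) = n! is O(n!), and g(n) = n¹⁰ is O(n¹⁰).
Since O(n!) grows faster than O(n¹⁰), f(n) = O(g(n)) is false.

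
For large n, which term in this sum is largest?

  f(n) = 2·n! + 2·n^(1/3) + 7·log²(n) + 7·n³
2·n!

Looking at each term:
  - 2·n! is O(n!)
  - 2·n^(1/3) is O(n^(1/3))
  - 7·log²(n) is O(log² n)
  - 7·n³ is O(n³)

The term 2·n! (O(n!)) grows fastest and dominates all others.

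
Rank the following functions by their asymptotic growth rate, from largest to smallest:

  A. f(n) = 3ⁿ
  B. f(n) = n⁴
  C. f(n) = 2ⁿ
A > C > B

Comparing growth rates:
A = 3ⁿ is O(3ⁿ)
C = 2ⁿ is O(2ⁿ)
B = n⁴ is O(n⁴)

Therefore, the order from fastest to slowest is: A > C > B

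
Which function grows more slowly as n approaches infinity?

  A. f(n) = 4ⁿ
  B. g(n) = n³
B

f(n) = 4ⁿ is O(4ⁿ), while g(n) = n³ is O(n³).
Since O(n³) grows slower than O(4ⁿ), g(n) is dominated.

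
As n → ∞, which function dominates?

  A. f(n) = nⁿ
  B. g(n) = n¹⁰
A

f(n) = nⁿ is O(nⁿ), while g(n) = n¹⁰ is O(n¹⁰).
Since O(nⁿ) grows faster than O(n¹⁰), f(n) dominates.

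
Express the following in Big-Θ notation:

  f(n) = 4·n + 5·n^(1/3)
Θ(n)

Order the terms by growth rate: 5·n^(1/3) ≺ 4·n.
The fastest-growing term 4·n dominates as n → ∞; dropping its constant factor gives Θ(n).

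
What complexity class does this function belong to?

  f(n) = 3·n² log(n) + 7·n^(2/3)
O(n² log n)

The dominant term in 3·n² log(n) + 7·n^(2/3) is 3·n² log(n), which is Θ(n² log n).
Lower-order terms (7·n^(2/3)) are asymptotically negligible.
Constants are absorbed, so the tightest bound is O(n² log n).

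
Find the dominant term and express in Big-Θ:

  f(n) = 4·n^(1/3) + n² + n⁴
Θ(n⁴)

Order the terms by growth rate: 4·n^(1/3) ≺ n² ≺ n⁴.
The fastest-growing term n⁴ dominates as n → ∞; dropping its constant factor gives Θ(n⁴).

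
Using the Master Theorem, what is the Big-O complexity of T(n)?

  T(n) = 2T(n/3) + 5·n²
Θ(n²)

Master Theorem: a = 2, b = 3, f(n) = 5·n².
Compute the critical exponent d = log₃(2) = 0.631.
Compare f(n) = Θ(n²) against n^d:
  k = 2 > d = 0.631, so f(n) = Ω(n^(d+ε)) — Case 3.
  Regularity: a·(n/b)^2/n^2 = a/b^2 = 2/9 < 1 ✓.
  The top-level work dominates: T(n) = Θ(f(n)) = Θ(n²).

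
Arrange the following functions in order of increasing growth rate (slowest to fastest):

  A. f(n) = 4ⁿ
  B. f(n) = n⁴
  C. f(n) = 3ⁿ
B < C < A

Comparing growth rates:
B = n⁴ is O(n⁴)
C = 3ⁿ is O(3ⁿ)
A = 4ⁿ is O(4ⁿ)

Therefore, the order from slowest to fastest is: B < C < A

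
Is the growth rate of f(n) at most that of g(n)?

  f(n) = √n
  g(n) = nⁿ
True

f(n) = √n is O(√n), and g(n) = nⁿ is O(nⁿ).
Since O(√n) ⊆ O(nⁿ) (f grows no faster than g), f(n) = O(g(n)) is true.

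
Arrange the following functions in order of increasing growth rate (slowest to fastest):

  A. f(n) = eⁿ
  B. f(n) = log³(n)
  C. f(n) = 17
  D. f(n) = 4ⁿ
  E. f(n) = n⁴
C < B < E < A < D

Comparing growth rates:
C = 17 is O(1)
B = log³(n) is O(log³ n)
E = n⁴ is O(n⁴)
A = eⁿ is O(eⁿ)
D = 4ⁿ is O(4ⁿ)

Therefore, the order from slowest to fastest is: C < B < E < A < D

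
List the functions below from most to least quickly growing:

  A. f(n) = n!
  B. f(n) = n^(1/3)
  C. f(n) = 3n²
A > C > B

Comparing growth rates:
A = n! is O(n!)
C = 3n² is O(n²)
B = n^(1/3) is O(n^(1/3))

Therefore, the order from fastest to slowest is: A > C > B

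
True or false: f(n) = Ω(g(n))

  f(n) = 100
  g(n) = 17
True

f(n) = 100 and g(n) = 17 are both O(1).
Big-Ω permits equal growth rates (f ≥ c·g for some c > 0), so f(n) = Ω(g(n)) is true.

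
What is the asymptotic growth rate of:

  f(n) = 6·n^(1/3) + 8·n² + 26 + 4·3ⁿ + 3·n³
Θ(3ⁿ)

Order the terms by growth rate: 26 ≺ 6·n^(1/3) ≺ 8·n² ≺ 3·n³ ≺ 4·3ⁿ.
The fastest-growing term 4·3ⁿ dominates as n → ∞; dropping its constant factor gives Θ(3ⁿ).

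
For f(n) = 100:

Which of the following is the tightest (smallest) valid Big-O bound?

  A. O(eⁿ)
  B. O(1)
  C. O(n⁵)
B

f(n) = 100 is O(1).
All listed options are valid Big-O bounds (upper bounds),
but O(1) is the tightest (smallest valid bound).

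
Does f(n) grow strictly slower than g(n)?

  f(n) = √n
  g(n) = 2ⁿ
True

f(n) = √n is O(√n), and g(n) = 2ⁿ is O(2ⁿ).
Since O(√n) grows strictly slower than O(2ⁿ), f(n) = o(g(n)) is true.
This means lim(n→∞) f(n)/g(n) = 0.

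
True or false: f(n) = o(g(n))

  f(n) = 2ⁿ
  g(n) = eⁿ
True

f(n) = 2ⁿ is O(2ⁿ), and g(n) = eⁿ is O(eⁿ).
Since O(2ⁿ) grows strictly slower than O(eⁿ), f(n) = o(g(n)) is true.
This means lim(n→∞) f(n)/g(n) = 0.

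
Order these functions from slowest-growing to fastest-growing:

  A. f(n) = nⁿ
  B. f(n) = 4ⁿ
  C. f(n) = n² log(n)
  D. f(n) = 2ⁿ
C < D < B < A

Comparing growth rates:
C = n² log(n) is O(n² log n)
D = 2ⁿ is O(2ⁿ)
B = 4ⁿ is O(4ⁿ)
A = nⁿ is O(nⁿ)

Therefore, the order from slowest to fastest is: C < D < B < A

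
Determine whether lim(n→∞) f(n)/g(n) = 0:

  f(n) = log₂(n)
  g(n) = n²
True

f(n) = log₂(n) is O(log n), and g(n) = n² is O(n²).
Since O(log n) grows strictly slower than O(n²), f(n) = o(g(n)) is true.
This means lim(n→∞) f(n)/g(n) = 0.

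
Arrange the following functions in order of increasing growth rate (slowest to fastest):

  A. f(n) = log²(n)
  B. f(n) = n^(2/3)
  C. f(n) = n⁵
A < B < C

Comparing growth rates:
A = log²(n) is O(log² n)
B = n^(2/3) is O(n^(2/3))
C = n⁵ is O(n⁵)

Therefore, the order from slowest to fastest is: A < B < C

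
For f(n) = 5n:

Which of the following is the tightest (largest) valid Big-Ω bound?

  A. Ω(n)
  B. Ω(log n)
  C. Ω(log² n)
A

f(n) = 5n is Ω(n).
All listed options are valid Big-Ω bounds (lower bounds),
but Ω(n) is the tightest (largest valid bound).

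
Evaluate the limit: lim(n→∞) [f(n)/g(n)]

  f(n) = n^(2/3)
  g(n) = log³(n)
∞

Since n^(2/3) (O(n^(2/3))) grows faster than log³(n) (O(log³ n)),
the ratio f(n)/g(n) → ∞ as n → ∞.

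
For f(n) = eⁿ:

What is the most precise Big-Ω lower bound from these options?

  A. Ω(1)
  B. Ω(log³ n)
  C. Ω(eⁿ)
C

f(n) = eⁿ is Ω(eⁿ).
All listed options are valid Big-Ω bounds (lower bounds),
but Ω(eⁿ) is the tightest (largest valid bound).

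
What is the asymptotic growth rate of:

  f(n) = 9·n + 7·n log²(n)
Θ(n log² n)

Order the terms by growth rate: 9·n ≺ 7·n log²(n).
The fastest-growing term 7·n log²(n) dominates as n → ∞; dropping its constant factor gives Θ(n log² n).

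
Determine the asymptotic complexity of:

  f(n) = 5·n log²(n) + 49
O(n log² n)

The dominant term in 5·n log²(n) + 49 is 5·n log²(n), which is Θ(n log² n).
Lower-order terms (49) are asymptotically negligible.
Constants are absorbed, so the tightest bound is O(n log² n).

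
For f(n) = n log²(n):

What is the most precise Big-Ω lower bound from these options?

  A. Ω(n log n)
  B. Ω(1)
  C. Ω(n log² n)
C

f(n) = n log²(n) is Ω(n log² n).
All listed options are valid Big-Ω bounds (lower bounds),
but Ω(n log² n) is the tightest (largest valid bound).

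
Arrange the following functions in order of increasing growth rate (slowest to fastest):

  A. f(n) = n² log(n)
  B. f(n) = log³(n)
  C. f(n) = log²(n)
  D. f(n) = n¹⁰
C < B < A < D

Comparing growth rates:
C = log²(n) is O(log² n)
B = log³(n) is O(log³ n)
A = n² log(n) is O(n² log n)
D = n¹⁰ is O(n¹⁰)

Therefore, the order from slowest to fastest is: C < B < A < D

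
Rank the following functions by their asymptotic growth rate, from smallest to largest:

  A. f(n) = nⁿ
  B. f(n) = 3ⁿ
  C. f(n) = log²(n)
C < B < A

Comparing growth rates:
C = log²(n) is O(log² n)
B = 3ⁿ is O(3ⁿ)
A = nⁿ is O(nⁿ)

Therefore, the order from slowest to fastest is: C < B < A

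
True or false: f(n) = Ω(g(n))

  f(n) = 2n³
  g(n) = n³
True

f(n) = 2n³ and g(n) = n³ are both O(n³).
Big-Ω permits equal growth rates (f ≥ c·g for some c > 0), so f(n) = Ω(g(n)) is true.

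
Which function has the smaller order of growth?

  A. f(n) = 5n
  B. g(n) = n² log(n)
A

f(n) = 5n is O(n), while g(n) = n² log(n) is O(n² log n).
Since O(n) grows slower than O(n² log n), f(n) is dominated.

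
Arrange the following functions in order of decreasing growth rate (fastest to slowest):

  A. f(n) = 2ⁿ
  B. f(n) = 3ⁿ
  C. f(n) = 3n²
B > A > C

Comparing growth rates:
B = 3ⁿ is O(3ⁿ)
A = 2ⁿ is O(2ⁿ)
C = 3n² is O(n²)

Therefore, the order from fastest to slowest is: B > A > C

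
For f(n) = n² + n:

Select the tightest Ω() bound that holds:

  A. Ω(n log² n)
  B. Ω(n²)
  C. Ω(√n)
B

f(n) = n² + n is Ω(n²).
All listed options are valid Big-Ω bounds (lower bounds),
but Ω(n²) is the tightest (largest valid bound).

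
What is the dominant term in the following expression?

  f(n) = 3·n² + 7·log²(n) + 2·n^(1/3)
3·n²

Looking at each term:
  - 3·n² is O(n²)
  - 7·log²(n) is O(log² n)
  - 2·n^(1/3) is O(n^(1/3))

The term 3·n² (O(n²)) grows fastest and dominates all others.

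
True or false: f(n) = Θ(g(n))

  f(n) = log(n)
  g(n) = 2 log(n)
True

f(n) = log(n) and g(n) = 2 log(n) are both O(log n).
Since they have the same asymptotic growth rate, f(n) = Θ(g(n)) is true.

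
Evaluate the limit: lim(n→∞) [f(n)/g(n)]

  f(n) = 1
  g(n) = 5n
0

Since 1 (O(1)) grows slower than 5n (O(n)),
the ratio f(n)/g(n) → 0 as n → ∞.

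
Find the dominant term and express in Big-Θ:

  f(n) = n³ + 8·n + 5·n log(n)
Θ(n³)

Order the terms by growth rate: 8·n ≺ 5·n log(n) ≺ n³.
The fastest-growing term n³ dominates as n → ∞; dropping its constant factor gives Θ(n³).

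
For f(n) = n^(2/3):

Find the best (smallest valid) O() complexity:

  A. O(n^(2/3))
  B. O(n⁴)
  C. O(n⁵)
A

f(n) = n^(2/3) is O(n^(2/3)).
All listed options are valid Big-O bounds (upper bounds),
but O(n^(2/3)) is the tightest (smallest valid bound).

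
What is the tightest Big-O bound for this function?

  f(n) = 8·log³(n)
O(log³ n)

The dominant term in 8·log³(n) is 8·log³(n), which is Θ(log³ n).
Constants are absorbed, so the tightest bound is O(log³ n).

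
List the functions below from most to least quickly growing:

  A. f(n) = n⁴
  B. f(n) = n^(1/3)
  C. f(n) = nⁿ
C > A > B

Comparing growth rates:
C = nⁿ is O(nⁿ)
A = n⁴ is O(n⁴)
B = n^(1/3) is O(n^(1/3))

Therefore, the order from fastest to slowest is: C > A > B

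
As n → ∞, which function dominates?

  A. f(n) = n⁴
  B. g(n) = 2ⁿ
B

f(n) = n⁴ is O(n⁴), while g(n) = 2ⁿ is O(2ⁿ).
Since O(2ⁿ) grows faster than O(n⁴), g(n) dominates.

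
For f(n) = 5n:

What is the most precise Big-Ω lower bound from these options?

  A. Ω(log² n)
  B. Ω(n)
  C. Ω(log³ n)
B

f(n) = 5n is Ω(n).
All listed options are valid Big-Ω bounds (lower bounds),
but Ω(n) is the tightest (largest valid bound).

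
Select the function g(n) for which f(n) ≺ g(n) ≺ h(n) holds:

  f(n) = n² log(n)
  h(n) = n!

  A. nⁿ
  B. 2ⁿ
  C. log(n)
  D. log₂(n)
B

We need g(n) with n² log(n) = o(g(n)) and g(n) = o(n!), i.e. O(n² log n) ≺ g ≺ O(n!).
Check each option:
  A. nⁿ — O(nⁿ) does not grow strictly slower than h(n)
  B. 2ⁿ — O(2ⁿ) is strictly between O(n² log n) and O(n!) ✓
  C. log(n) — O(log n) does not grow strictly faster than f(n)
  D. log₂(n) — O(log n) does not grow strictly faster than f(n)

Only option B (2ⁿ) lies strictly between.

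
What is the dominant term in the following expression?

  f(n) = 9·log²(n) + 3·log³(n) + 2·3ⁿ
2·3ⁿ

Looking at each term:
  - 9·log²(n) is O(log² n)
  - 3·log³(n) is O(log³ n)
  - 2·3ⁿ is O(3ⁿ)

The term 2·3ⁿ (O(3ⁿ)) grows fastest and dominates all others.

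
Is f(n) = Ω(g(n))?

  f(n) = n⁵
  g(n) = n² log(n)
True

f(n) = n⁵ is O(n⁵), and g(n) = n² log(n) is O(n² log n).
Since O(n⁵) grows at least as fast as O(n² log n), f(n) = Ω(g(n)) is true.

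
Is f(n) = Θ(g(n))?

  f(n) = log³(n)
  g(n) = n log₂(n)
False

f(n) = log³(n) is O(log³ n), and g(n) = n log₂(n) is O(n log n).
Since they have different growth rates, f(n) = Θ(g(n)) is false.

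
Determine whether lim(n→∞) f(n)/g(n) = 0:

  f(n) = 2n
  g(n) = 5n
False

f(n) = 2n is O(n), and g(n) = 5n is O(n).
Since they have the same growth rate, f(n) = o(g(n)) is false.
(f = o(g) requires f to grow strictly slower, not equal.)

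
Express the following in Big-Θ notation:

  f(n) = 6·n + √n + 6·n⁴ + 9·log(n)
Θ(n⁴)

Order the terms by growth rate: 9·log(n) ≺ √n ≺ 6·n ≺ 6·n⁴.
The fastest-growing term 6·n⁴ dominates as n → ∞; dropping its constant factor gives Θ(n⁴).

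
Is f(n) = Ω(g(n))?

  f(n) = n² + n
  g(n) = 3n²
True

f(n) = n² + n and g(n) = 3n² are both O(n²).
Big-Ω permits equal growth rates (f ≥ c·g for some c > 0), so f(n) = Ω(g(n)) is true.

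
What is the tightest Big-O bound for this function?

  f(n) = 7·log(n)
O(log n)

The dominant term in 7·log(n) is 7·log(n), which is Θ(log n).
Constants are absorbed, so the tightest bound is O(log n).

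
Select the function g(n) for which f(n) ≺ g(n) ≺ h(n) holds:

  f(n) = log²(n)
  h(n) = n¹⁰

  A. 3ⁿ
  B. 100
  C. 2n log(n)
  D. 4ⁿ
C

We need g(n) with log²(n) = o(g(n)) and g(n) = o(n¹⁰), i.e. O(log² n) ≺ g ≺ O(n¹⁰).
Check each option:
  A. 3ⁿ — O(3ⁿ) does not grow strictly slower than h(n)
  B. 100 — O(1) does not grow strictly faster than f(n)
  C. 2n log(n) — O(n log n) is strictly between O(log² n) and O(n¹⁰) ✓
  D. 4ⁿ — O(4ⁿ) does not grow strictly slower than h(n)

Only option C (2n log(n)) lies strictly between.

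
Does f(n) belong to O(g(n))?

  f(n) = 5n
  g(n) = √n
False

f(n) = 5n is O(n), and g(n) = √n is O(√n).
Since O(n) grows faster than O(√n), f(n) = O(g(n)) is false.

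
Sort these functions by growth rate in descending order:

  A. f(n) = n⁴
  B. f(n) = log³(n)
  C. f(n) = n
A > C > B

Comparing growth rates:
A = n⁴ is O(n⁴)
C = n is O(n)
B = log³(n) is O(log³ n)

Therefore, the order from fastest to slowest is: A > C > B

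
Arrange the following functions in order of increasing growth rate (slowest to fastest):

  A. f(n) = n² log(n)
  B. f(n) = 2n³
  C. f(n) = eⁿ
A < B < C

Comparing growth rates:
A = n² log(n) is O(n² log n)
B = 2n³ is O(n³)
C = eⁿ is O(eⁿ)

Therefore, the order from slowest to fastest is: A < B < C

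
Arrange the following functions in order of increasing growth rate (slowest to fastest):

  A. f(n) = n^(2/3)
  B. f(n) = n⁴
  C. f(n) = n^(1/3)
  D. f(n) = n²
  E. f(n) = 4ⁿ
C < A < D < B < E

Comparing growth rates:
C = n^(1/3) is O(n^(1/3))
A = n^(2/3) is O(n^(2/3))
D = n² is O(n²)
B = n⁴ is O(n⁴)
E = 4ⁿ is O(4ⁿ)

Therefore, the order from slowest to fastest is: C < A < D < B < E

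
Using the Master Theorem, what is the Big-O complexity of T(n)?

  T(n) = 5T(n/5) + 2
Θ(n)

Master Theorem: a = 5, b = 5, f(n) = 2.
Compute the critical exponent d = log₅(5) = 1.
Compare f(n) = Θ(1) against n^d:
  k = 0 < d = 1, so f(n) = O(n^(d-ε)) — Case 1.
  The recursion cost dominates: T(n) = Θ(n^d) = Θ(n).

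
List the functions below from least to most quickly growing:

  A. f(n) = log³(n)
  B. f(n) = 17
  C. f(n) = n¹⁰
B < A < C

Comparing growth rates:
B = 17 is O(1)
A = log³(n) is O(log³ n)
C = n¹⁰ is O(n¹⁰)

Therefore, the order from slowest to fastest is: B < A < C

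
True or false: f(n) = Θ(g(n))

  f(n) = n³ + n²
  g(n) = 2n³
True

f(n) = n³ + n² and g(n) = 2n³ are both O(n³).
Since they have the same asymptotic growth rate, f(n) = Θ(g(n)) is true.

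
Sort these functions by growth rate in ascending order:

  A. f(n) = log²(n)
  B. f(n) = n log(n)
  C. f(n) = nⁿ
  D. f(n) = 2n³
A < B < D < C

Comparing growth rates:
A = log²(n) is O(log² n)
B = n log(n) is O(n log n)
D = 2n³ is O(n³)
C = nⁿ is O(nⁿ)

Therefore, the order from slowest to fastest is: A < B < D < C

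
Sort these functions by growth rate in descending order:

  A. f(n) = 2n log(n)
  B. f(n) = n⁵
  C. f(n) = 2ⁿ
C > B > A

Comparing growth rates:
C = 2ⁿ is O(2ⁿ)
B = n⁵ is O(n⁵)
A = 2n log(n) is O(n log n)

Therefore, the order from fastest to slowest is: C > B > A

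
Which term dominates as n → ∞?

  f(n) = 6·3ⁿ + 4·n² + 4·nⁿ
4·nⁿ

Looking at each term:
  - 6·3ⁿ is O(3ⁿ)
  - 4·n² is O(n²)
  - 4·nⁿ is O(nⁿ)

The term 4·nⁿ (O(nⁿ)) grows fastest and dominates all others.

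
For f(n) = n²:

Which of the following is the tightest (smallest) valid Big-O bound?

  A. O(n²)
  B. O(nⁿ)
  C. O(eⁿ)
A

f(n) = n² is O(n²).
All listed options are valid Big-O bounds (upper bounds),
but O(n²) is the tightest (smallest valid bound).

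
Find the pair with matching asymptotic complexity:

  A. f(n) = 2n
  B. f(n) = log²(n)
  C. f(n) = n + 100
A and C

Examining each function:
  A. 2n is O(n)
  B. log²(n) is O(log² n)
  C. n + 100 is O(n)

Functions A and C both have the same complexity class.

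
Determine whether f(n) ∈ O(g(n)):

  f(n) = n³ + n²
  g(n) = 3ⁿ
True

f(n) = n³ + n² is O(n³), and g(n) = 3ⁿ is O(3ⁿ).
Since O(n³) ⊆ O(3ⁿ) (f grows no faster than g), f(n) = O(g(n)) is true.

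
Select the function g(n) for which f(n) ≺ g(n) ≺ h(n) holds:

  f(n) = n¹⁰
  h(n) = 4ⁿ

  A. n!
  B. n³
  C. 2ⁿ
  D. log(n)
C

We need g(n) with n¹⁰ = o(g(n)) and g(n) = o(4ⁿ), i.e. O(n¹⁰) ≺ g ≺ O(4ⁿ).
Check each option:
  A. n! — O(n!) does not grow strictly slower than h(n)
  B. n³ — O(n³) does not grow strictly faster than f(n)
  C. 2ⁿ — O(2ⁿ) is strictly between O(n¹⁰) and O(4ⁿ) ✓
  D. log(n) — O(log n) does not grow strictly faster than f(n)

Only option C (2ⁿ) lies strictly between.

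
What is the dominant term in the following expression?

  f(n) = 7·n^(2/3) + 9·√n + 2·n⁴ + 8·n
2·n⁴

Looking at each term:
  - 7·n^(2/3) is O(n^(2/3))
  - 9·√n is O(√n)
  - 2·n⁴ is O(n⁴)
  - 8·n is O(n)

The term 2·n⁴ (O(n⁴)) grows fastest and dominates all others.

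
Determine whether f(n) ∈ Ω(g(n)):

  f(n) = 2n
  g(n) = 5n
True

f(n) = 2n and g(n) = 5n are both O(n).
Big-Ω permits equal growth rates (f ≥ c·g for some c > 0), so f(n) = Ω(g(n)) is true.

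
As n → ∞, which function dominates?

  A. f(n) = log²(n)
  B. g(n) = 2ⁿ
B

f(n) = log²(n) is O(log² n), while g(n) = 2ⁿ is O(2ⁿ).
Since O(2ⁿ) grows faster than O(log² n), g(n) dominates.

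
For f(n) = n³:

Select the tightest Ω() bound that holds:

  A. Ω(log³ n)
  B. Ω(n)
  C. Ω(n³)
C

f(n) = n³ is Ω(n³).
All listed options are valid Big-Ω bounds (lower bounds),
but Ω(n³) is the tightest (largest valid bound).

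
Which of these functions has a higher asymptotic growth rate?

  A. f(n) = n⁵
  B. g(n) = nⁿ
B

f(n) = n⁵ is O(n⁵), while g(n) = nⁿ is O(nⁿ).
Since O(nⁿ) grows faster than O(n⁵), g(n) dominates.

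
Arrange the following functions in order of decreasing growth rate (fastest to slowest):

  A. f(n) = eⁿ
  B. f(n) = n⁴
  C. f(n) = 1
A > B > C

Comparing growth rates:
A = eⁿ is O(eⁿ)
B = n⁴ is O(n⁴)
C = 1 is O(1)

Therefore, the order from fastest to slowest is: A > B > C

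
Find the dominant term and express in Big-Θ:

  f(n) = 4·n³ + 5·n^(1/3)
Θ(n³)

Order the terms by growth rate: 5·n^(1/3) ≺ 4·n³.
The fastest-growing term 4·n³ dominates as n → ∞; dropping its constant factor gives Θ(n³).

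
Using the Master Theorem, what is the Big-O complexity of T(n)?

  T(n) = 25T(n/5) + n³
Θ(n³)

Master Theorem: a = 25, b = 5, f(n) = n³.
Compute the critical exponent d = log₅(25) = 2.
Compare f(n) = Θ(n³) against n^d:
  k = 3 > d = 2, so f(n) = Ω(n^(d+ε)) — Case 3.
  Regularity: a·(n/b)^3/n^3 = a/b^3 = 25/125 < 1 ✓.
  The top-level work dominates: T(n) = Θ(f(n)) = Θ(n³).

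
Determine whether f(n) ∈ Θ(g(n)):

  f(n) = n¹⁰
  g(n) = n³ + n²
False

f(n) = n¹⁰ is O(n¹⁰), and g(n) = n³ + n² is O(n³).
Since they have different growth rates, f(n) = Θ(g(n)) is false.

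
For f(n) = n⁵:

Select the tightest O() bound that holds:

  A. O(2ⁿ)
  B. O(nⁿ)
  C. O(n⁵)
C

f(n) = n⁵ is O(n⁵).
All listed options are valid Big-O bounds (upper bounds),
but O(n⁵) is the tightest (smallest valid bound).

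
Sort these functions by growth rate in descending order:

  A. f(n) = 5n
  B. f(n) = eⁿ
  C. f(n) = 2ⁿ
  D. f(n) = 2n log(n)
B > C > D > A

Comparing growth rates:
B = eⁿ is O(eⁿ)
C = 2ⁿ is O(2ⁿ)
D = 2n log(n) is O(n log n)
A = 5n is O(n)

Therefore, the order from fastest to slowest is: B > C > D > A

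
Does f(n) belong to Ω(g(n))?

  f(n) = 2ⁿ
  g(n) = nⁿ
False

f(n) = 2ⁿ is O(2ⁿ), and g(n) = nⁿ is O(nⁿ).
Since O(2ⁿ) grows slower than O(nⁿ), f(n) = Ω(g(n)) is false.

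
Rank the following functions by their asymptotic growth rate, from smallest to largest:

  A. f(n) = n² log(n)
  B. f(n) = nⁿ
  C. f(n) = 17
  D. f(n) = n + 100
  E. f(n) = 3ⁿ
C < D < A < E < B

Comparing growth rates:
C = 17 is O(1)
D = n + 100 is O(n)
A = n² log(n) is O(n² log n)
E = 3ⁿ is O(3ⁿ)
B = nⁿ is O(nⁿ)

Therefore, the order from slowest to fastest is: C < D < A < E < B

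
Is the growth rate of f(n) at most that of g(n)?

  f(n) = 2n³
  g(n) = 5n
False

f(n) = 2n³ is O(n³), and g(n) = 5n is O(n).
Since O(n³) grows faster than O(n), f(n) = O(g(n)) is false.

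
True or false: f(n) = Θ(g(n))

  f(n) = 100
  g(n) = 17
True

f(n) = 100 and g(n) = 17 are both O(1).
Since they have the same asymptotic growth rate, f(n) = Θ(g(n)) is true.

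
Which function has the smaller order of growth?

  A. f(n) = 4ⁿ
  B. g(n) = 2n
B

f(n) = 4ⁿ is O(4ⁿ), while g(n) = 2n is O(n).
Since O(n) grows slower than O(4ⁿ), g(n) is dominated.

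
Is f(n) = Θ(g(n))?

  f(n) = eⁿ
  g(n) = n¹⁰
False

f(n) = eⁿ is O(eⁿ), and g(n) = n¹⁰ is O(n¹⁰).
Since they have different growth rates, f(n) = Θ(g(n)) is false.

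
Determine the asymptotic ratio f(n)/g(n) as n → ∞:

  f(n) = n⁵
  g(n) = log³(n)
∞

Since n⁵ (O(n⁵)) grows faster than log³(n) (O(log³ n)),
the ratio f(n)/g(n) → ∞ as n → ∞.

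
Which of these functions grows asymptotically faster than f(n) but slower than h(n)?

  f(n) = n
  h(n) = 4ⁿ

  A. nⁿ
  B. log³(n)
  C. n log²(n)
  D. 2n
C

We need g(n) with n = o(g(n)) and g(n) = o(4ⁿ), i.e. O(n) ≺ g ≺ O(4ⁿ).
Check each option:
  A. nⁿ — O(nⁿ) does not grow strictly slower than h(n)
  B. log³(n) — O(log³ n) does not grow strictly faster than f(n)
  C. n log²(n) — O(n log² n) is strictly between O(n) and O(4ⁿ) ✓
  D. 2n — O(n) does not grow strictly faster than f(n)

Only option C (n log²(n)) lies strictly between.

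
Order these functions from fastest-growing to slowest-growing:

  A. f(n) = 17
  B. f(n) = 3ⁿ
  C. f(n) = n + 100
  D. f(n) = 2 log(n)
B > C > D > A

Comparing growth rates:
B = 3ⁿ is O(3ⁿ)
C = n + 100 is O(n)
D = 2 log(n) is O(log n)
A = 17 is O(1)

Therefore, the order from fastest to slowest is: B > C > D > A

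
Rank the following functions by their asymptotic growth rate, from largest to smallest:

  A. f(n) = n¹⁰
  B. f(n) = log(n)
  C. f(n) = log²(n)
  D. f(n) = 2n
A > D > C > B

Comparing growth rates:
A = n¹⁰ is O(n¹⁰)
D = 2n is O(n)
C = log²(n) is O(log² n)
B = log(n) is O(log n)

Therefore, the order from fastest to slowest is: A > D > C > B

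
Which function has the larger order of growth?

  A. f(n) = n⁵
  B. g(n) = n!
B

f(n) = n⁵ is O(n⁵), while g(n) = n! is O(n!).
Since O(n!) grows faster than O(n⁵), g(n) dominates.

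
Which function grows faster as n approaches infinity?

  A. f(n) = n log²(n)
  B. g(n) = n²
B

f(n) = n log²(n) is O(n log² n), while g(n) = n² is O(n²).
Since O(n²) grows faster than O(n log² n), g(n) dominates.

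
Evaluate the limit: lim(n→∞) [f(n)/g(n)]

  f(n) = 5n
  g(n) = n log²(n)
0

Since 5n (O(n)) grows slower than n log²(n) (O(n log² n)),
the ratio f(n)/g(n) → 0 as n → ∞.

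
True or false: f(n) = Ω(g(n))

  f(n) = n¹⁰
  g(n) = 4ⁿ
False

f(n) = n¹⁰ is O(n¹⁰), and g(n) = 4ⁿ is O(4ⁿ).
Since O(n¹⁰) grows slower than O(4ⁿ), f(n) = Ω(g(n)) is false.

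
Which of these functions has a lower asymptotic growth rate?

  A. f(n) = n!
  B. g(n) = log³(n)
B

f(n) = n! is O(n!), while g(n) = log³(n) is O(log³ n).
Since O(log³ n) grows slower than O(n!), g(n) is dominated.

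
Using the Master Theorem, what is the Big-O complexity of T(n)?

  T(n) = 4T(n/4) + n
Θ(n log n)

Master Theorem: a = 4, b = 4, f(n) = n.
Compute the critical exponent d = log₄(4) = 1.
Compare f(n) = Θ(n) against n^d:
  k = 1 = d, so f(n) = Θ(n^d) — Case 2.
  Work is balanced across levels: T(n) = Θ(n^d log n) = Θ(n log n).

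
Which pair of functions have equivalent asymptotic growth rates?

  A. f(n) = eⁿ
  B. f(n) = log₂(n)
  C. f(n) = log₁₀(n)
B and C

Examining each function:
  A. eⁿ is O(eⁿ)
  B. log₂(n) is O(log n)
  C. log₁₀(n) is O(log n)

Functions B and C both have the same complexity class.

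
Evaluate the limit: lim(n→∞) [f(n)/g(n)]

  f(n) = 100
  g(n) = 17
100/17

Since 100 and 17 have the same growth rate (O(1)),
the ratio converges to a constant: 100/17.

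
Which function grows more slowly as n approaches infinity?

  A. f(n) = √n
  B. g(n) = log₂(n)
B

f(n) = √n is O(√n), while g(n) = log₂(n) is O(log n).
Since O(log n) grows slower than O(√n), g(n) is dominated.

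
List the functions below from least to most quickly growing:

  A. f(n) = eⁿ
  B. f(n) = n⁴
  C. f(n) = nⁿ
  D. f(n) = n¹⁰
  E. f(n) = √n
E < B < D < A < C

Comparing growth rates:
E = √n is O(√n)
B = n⁴ is O(n⁴)
D = n¹⁰ is O(n¹⁰)
A = eⁿ is O(eⁿ)
C = nⁿ is O(nⁿ)

Therefore, the order from slowest to fastest is: E < B < D < A < C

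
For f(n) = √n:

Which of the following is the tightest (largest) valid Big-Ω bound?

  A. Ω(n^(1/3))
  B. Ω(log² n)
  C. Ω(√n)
C

f(n) = √n is Ω(√n).
All listed options are valid Big-Ω bounds (lower bounds),
but Ω(√n) is the tightest (largest valid bound).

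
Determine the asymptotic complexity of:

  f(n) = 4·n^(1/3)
O(n^(1/3))

The dominant term in 4·n^(1/3) is 4·n^(1/3), which is Θ(n^(1/3)).
Constants are absorbed, so the tightest bound is O(n^(1/3)).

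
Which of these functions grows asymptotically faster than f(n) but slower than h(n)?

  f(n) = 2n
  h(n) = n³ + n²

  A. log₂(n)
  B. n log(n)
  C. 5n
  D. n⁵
B

We need g(n) with 2n = o(g(n)) and g(n) = o(n³ + n²), i.e. O(n) ≺ g ≺ O(n³).
Check each option:
  A. log₂(n) — O(log n) does not grow strictly faster than f(n)
  B. n log(n) — O(n log n) is strictly between O(n) and O(n³) ✓
  C. 5n — O(n) does not grow strictly faster than f(n)
  D. n⁵ — O(n⁵) does not grow strictly slower than h(n)

Only option B (n log(n)) lies strictly between.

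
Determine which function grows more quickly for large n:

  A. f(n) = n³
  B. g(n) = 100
A

f(n) = n³ is O(n³), while g(n) = 100 is O(1).
Since O(n³) grows faster than O(1), f(n) dominates.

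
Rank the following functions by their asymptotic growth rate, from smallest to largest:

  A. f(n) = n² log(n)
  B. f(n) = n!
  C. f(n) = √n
C < A < B

Comparing growth rates:
C = √n is O(√n)
A = n² log(n) is O(n² log n)
B = n! is O(n!)

Therefore, the order from slowest to fastest is: C < A < B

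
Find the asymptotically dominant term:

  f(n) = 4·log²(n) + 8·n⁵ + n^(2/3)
8·n⁵

Looking at each term:
  - 4·log²(n) is O(log² n)
  - 8·n⁵ is O(n⁵)
  - n^(2/3) is O(n^(2/3))

The term 8·n⁵ (O(n⁵)) grows fastest and dominates all others.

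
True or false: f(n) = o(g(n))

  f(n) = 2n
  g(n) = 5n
False

f(n) = 2n is O(n), and g(n) = 5n is O(n).
Since they have the same growth rate, f(n) = o(g(n)) is false.
(f = o(g) requires f to grow strictly slower, not equal.)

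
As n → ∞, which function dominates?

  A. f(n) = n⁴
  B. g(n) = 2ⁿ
B

f(n) = n⁴ is O(n⁴), while g(n) = 2ⁿ is O(2ⁿ).
Since O(2ⁿ) grows faster than O(n⁴), g(n) dominates.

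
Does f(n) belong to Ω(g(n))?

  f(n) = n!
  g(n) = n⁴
True

f(n) = n! is O(n!), and g(n) = n⁴ is O(n⁴).
Since O(n!) grows at least as fast as O(n⁴), f(n) = Ω(g(n)) is true.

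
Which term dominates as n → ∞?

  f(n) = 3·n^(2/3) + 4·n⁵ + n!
n!

Looking at each term:
  - 3·n^(2/3) is O(n^(2/3))
  - 4·n⁵ is O(n⁵)
  - n! is O(n!)

The term n! (O(n!)) grows fastest and dominates all others.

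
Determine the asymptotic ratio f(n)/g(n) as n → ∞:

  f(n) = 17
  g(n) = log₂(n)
0

Since 17 (O(1)) grows slower than log₂(n) (O(log n)),
the ratio f(n)/g(n) → 0 as n → ∞.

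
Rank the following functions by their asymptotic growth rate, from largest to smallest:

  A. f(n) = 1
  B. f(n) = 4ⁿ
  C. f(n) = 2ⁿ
B > C > A

Comparing growth rates:
B = 4ⁿ is O(4ⁿ)
C = 2ⁿ is O(2ⁿ)
A = 1 is O(1)

Therefore, the order from fastest to slowest is: B > C > A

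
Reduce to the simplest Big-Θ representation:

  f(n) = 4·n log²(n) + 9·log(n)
Θ(n log² n)

Order the terms by growth rate: 9·log(n) ≺ 4·n log²(n).
The fastest-growing term 4·n log²(n) dominates as n → ∞; dropping its constant factor gives Θ(n log² n).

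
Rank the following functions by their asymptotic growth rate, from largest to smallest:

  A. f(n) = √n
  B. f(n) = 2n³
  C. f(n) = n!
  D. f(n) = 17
C > B > A > D

Comparing growth rates:
C = n! is O(n!)
B = 2n³ is O(n³)
A = √n is O(√n)
D = 17 is O(1)

Therefore, the order from fastest to slowest is: C > B > A > D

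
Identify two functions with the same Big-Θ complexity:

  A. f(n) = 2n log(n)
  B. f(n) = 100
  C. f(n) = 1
B and C

Examining each function:
  A. 2n log(n) is O(n log n)
  B. 100 is O(1)
  C. 1 is O(1)

Functions B and C both have the same complexity class.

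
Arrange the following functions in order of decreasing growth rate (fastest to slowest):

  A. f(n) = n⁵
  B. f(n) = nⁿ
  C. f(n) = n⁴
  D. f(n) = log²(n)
B > A > C > D

Comparing growth rates:
B = nⁿ is O(nⁿ)
A = n⁵ is O(n⁵)
C = n⁴ is O(n⁴)
D = log²(n) is O(log² n)

Therefore, the order from fastest to slowest is: B > A > C > D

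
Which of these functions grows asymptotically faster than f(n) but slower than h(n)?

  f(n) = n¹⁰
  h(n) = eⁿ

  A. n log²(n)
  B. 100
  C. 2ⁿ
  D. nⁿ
C

We need g(n) with n¹⁰ = o(g(n)) and g(n) = o(eⁿ), i.e. O(n¹⁰) ≺ g ≺ O(eⁿ).
Check each option:
  A. n log²(n) — O(n log² n) does not grow strictly faster than f(n)
  B. 100 — O(1) does not grow strictly faster than f(n)
  C. 2ⁿ — O(2ⁿ) is strictly between O(n¹⁰) and O(eⁿ) ✓
  D. nⁿ — O(nⁿ) does not grow strictly slower than h(n)

Only option C (2ⁿ) lies strictly between.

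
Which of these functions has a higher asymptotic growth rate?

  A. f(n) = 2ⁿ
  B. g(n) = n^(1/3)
A

f(n) = 2ⁿ is O(2ⁿ), while g(n) = n^(1/3) is O(n^(1/3)).
Since O(2ⁿ) grows faster than O(n^(1/3)), f(n) dominates.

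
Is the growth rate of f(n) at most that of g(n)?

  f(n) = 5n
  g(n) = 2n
True

f(n) = 5n and g(n) = 2n are both O(n).
Big-O permits equal growth rates (f ≤ c·g for some c), so f(n) = O(g(n)) is true.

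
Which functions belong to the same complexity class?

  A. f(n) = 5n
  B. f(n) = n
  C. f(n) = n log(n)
A and B

Examining each function:
  A. 5n is O(n)
  B. n is O(n)
  C. n log(n) is O(n log n)

Functions A and B both have the same complexity class.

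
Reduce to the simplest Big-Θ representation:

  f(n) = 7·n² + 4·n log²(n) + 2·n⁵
Θ(n⁵)

Order the terms by growth rate: 4·n log²(n) ≺ 7·n² ≺ 2·n⁵.
The fastest-growing term 2·n⁵ dominates as n → ∞; dropping its constant factor gives Θ(n⁵).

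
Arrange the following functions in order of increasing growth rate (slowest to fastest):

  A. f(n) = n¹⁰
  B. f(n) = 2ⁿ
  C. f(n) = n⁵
C < A < B

Comparing growth rates:
C = n⁵ is O(n⁵)
A = n¹⁰ is O(n¹⁰)
B = 2ⁿ is O(2ⁿ)

Therefore, the order from slowest to fastest is: C < A < B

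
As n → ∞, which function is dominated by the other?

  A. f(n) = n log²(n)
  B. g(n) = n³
A

f(n) = n log²(n) is O(n log² n), while g(n) = n³ is O(n³).
Since O(n log² n) grows slower than O(n³), f(n) is dominated.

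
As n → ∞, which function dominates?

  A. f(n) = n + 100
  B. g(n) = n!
B

f(n) = n + 100 is O(n), while g(n) = n! is O(n!).
Since O(n!) grows faster than O(n), g(n) dominates.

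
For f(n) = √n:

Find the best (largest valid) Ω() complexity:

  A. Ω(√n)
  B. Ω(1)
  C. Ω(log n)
A

f(n) = √n is Ω(√n).
All listed options are valid Big-Ω bounds (lower bounds),
but Ω(√n) is the tightest (largest valid bound).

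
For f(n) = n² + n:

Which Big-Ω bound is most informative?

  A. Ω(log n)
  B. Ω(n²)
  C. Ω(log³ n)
B

f(n) = n² + n is Ω(n²).
All listed options are valid Big-Ω bounds (lower bounds),
but Ω(n²) is the tightest (largest valid bound).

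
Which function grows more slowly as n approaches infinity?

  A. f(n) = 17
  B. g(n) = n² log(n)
A

f(n) = 17 is O(1), while g(n) = n² log(n) is O(n² log n).
Since O(1) grows slower than O(n² log n), f(n) is dominated.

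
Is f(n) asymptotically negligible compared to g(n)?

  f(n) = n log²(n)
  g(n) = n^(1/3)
False

f(n) = n log²(n) is O(n log² n), and g(n) = n^(1/3) is O(n^(1/3)).
Since O(n log² n) grows faster than or equal to O(n^(1/3)), f(n) = o(g(n)) is false.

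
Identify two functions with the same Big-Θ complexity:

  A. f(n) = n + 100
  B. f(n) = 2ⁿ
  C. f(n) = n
A and C

Examining each function:
  A. n + 100 is O(n)
  B. 2ⁿ is O(2ⁿ)
  C. n is O(n)

Functions A and C both have the same complexity class.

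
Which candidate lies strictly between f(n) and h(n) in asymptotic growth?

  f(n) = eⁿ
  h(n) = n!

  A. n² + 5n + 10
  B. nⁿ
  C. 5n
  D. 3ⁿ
D

We need g(n) with eⁿ = o(g(n)) and g(n) = o(n!), i.e. O(eⁿ) ≺ g ≺ O(n!).
Check each option:
  A. n² + 5n + 10 — O(n²) does not grow strictly faster than f(n)
  B. nⁿ — O(nⁿ) does not grow strictly slower than h(n)
  C. 5n — O(n) does not grow strictly faster than f(n)
  D. 3ⁿ — O(3ⁿ) is strictly between O(eⁿ) and O(n!) ✓

Only option D (3ⁿ) lies strictly between.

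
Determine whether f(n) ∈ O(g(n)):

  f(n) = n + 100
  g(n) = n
True

f(n) = n + 100 and g(n) = n are both O(n).
Big-O permits equal growth rates (f ≤ c·g for some c), so f(n) = O(g(n)) is true.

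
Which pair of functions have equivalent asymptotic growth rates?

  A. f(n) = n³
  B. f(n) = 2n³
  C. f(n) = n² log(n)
A and B

Examining each function:
  A. n³ is O(n³)
  B. 2n³ is O(n³)
  C. n² log(n) is O(n² log n)

Functions A and B both have the same complexity class.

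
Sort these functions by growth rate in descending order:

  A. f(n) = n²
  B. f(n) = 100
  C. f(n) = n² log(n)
C > A > B

Comparing growth rates:
C = n² log(n) is O(n² log n)
A = n² is O(n²)
B = 100 is O(1)

Therefore, the order from fastest to slowest is: C > A > B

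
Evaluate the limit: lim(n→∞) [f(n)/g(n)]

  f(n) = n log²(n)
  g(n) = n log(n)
∞

Since n log²(n) (O(n log² n)) grows faster than n log(n) (O(n log n)),
the ratio f(n)/g(n) → ∞ as n → ∞.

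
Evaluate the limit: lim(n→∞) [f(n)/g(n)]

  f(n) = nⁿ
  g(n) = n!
∞

Since nⁿ (O(nⁿ)) grows faster than n! (O(n!)),
the ratio f(n)/g(n) → ∞ as n → ∞.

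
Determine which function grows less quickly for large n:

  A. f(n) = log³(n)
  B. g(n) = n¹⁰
A

f(n) = log³(n) is O(log³ n), while g(n) = n¹⁰ is O(n¹⁰).
Since O(log³ n) grows slower than O(n¹⁰), f(n) is dominated.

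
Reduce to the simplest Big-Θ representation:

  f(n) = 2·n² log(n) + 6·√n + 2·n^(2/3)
Θ(n² log n)

Order the terms by growth rate: 6·√n ≺ 2·n^(2/3) ≺ 2·n² log(n).
The fastest-growing term 2·n² log(n) dominates as n → ∞; dropping its constant factor gives Θ(n² log n).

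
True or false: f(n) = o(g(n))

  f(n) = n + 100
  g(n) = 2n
False

f(n) = n + 100 is O(n), and g(n) = 2n is O(n).
Since they have the same growth rate, f(n) = o(g(n)) is false.
(f = o(g) requires f to grow strictly slower, not equal.)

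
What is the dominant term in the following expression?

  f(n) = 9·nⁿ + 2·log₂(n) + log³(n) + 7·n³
9·nⁿ

Looking at each term:
  - 9·nⁿ is O(nⁿ)
  - 2·log₂(n) is O(log n)
  - log³(n) is O(log³ n)
  - 7·n³ is O(n³)

The term 9·nⁿ (O(nⁿ)) grows fastest and dominates all others.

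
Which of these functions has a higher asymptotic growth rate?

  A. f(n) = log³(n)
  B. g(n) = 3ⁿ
B

f(n) = log³(n) is O(log³ n), while g(n) = 3ⁿ is O(3ⁿ).
Since O(3ⁿ) grows faster than O(log³ n), g(n) dominates.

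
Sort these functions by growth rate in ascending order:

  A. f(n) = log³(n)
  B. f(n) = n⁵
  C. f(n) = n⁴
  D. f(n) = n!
A < C < B < D

Comparing growth rates:
A = log³(n) is O(log³ n)
C = n⁴ is O(n⁴)
B = n⁵ is O(n⁵)
D = n! is O(n!)

Therefore, the order from slowest to fastest is: A < C < B < D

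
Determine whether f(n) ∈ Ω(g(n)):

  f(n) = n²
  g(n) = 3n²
True

f(n) = n² and g(n) = 3n² are both O(n²).
Big-Ω permits equal growth rates (f ≥ c·g for some c > 0), so f(n) = Ω(g(n)) is true.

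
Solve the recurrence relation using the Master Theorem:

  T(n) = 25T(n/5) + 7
Θ(n²)

Master Theorem: a = 25, b = 5, f(n) = 7.
Compute the critical exponent d = log₅(25) = 2.
Compare f(n) = Θ(1) against n^d:
  k = 0 < d = 2, so f(n) = O(n^(d-ε)) — Case 1.
  The recursion cost dominates: T(n) = Θ(n^d) = Θ(n²).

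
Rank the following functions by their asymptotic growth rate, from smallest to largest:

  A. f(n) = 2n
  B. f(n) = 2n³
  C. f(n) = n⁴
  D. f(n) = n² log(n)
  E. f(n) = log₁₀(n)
E < A < D < B < C

Comparing growth rates:
E = log₁₀(n) is O(log n)
A = 2n is O(n)
D = n² log(n) is O(n² log n)
B = 2n³ is O(n³)
C = n⁴ is O(n⁴)

Therefore, the order from slowest to fastest is: E < A < D < B < C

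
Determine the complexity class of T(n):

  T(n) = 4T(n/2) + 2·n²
Θ(n² log n)

Master Theorem: a = 4, b = 2, f(n) = 2·n².
Compute the critical exponent d = log₂(4) = 2.
Compare f(n) = Θ(n²) against n^d:
  k = 2 = d, so f(n) = Θ(n^d) — Case 2.
  Work is balanced across levels: T(n) = Θ(n^d log n) = Θ(n² log n).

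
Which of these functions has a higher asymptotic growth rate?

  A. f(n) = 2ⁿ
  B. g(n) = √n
A

f(n) = 2ⁿ is O(2ⁿ), while g(n) = √n is O(√n).
Since O(2ⁿ) grows faster than O(√n), f(n) dominates.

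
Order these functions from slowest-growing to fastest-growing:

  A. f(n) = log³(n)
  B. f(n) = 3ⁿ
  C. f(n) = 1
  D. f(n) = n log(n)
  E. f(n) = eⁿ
C < A < D < E < B

Comparing growth rates:
C = 1 is O(1)
A = log³(n) is O(log³ n)
D = n log(n) is O(n log n)
E = eⁿ is O(eⁿ)
B = 3ⁿ is O(3ⁿ)

Therefore, the order from slowest to fastest is: C < A < D < E < B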